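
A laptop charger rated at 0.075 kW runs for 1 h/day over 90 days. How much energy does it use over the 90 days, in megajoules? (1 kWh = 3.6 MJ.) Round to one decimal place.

24.3 MJ

Runtime = 1 h/day × 90 days = 90 h
Energy = 0.075 kW × 90 h = 6.75 kWh
= 6.75 × 3.6 MJ = 24.3 MJ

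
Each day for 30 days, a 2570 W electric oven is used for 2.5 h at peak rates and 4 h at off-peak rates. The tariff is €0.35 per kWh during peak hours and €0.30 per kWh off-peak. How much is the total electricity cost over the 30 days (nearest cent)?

€159.98

Peak energy = 2.57 kW × 2.5 h × 30 = 192.75 kWh
Off-peak energy = 2.57 kW × 4 h × 30 = 308.4 kWh
Cost = 192.75 × €0.35 + 308.4 × €0.30 = €67.4625 + €92.52 = €159.98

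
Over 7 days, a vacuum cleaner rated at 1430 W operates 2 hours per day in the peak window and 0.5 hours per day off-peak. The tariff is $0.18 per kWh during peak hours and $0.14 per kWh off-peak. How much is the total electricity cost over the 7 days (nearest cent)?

$4.30

Peak energy = 1.43 kW × 2 h × 7 = 20.02 kWh
Off-peak energy = 1.43 kW × 0.5 h × 7 = 5.005 kWh
Cost = 20.02 × $0.18 + 5.005 × $0.14 = $3.6036 + $0.7007 = $4.30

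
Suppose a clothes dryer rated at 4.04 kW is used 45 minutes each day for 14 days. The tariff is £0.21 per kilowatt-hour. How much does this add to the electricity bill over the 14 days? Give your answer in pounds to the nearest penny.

£8.91

Runtime = 45 min × 14 = 630 min = 10.5 h
Energy = 4.04 kW × 10.5 h = 42.42 kWh
Cost = 42.42 kWh × £0.21/kWh = £8.91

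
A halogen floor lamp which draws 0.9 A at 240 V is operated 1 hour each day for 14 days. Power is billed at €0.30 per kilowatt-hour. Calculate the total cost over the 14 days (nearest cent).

€0.91

Power = 0.9 A × 240 V = 216 W = 0.216 kW
Runtime = 1 h/day × 14 days = 14 h
Energy = 0.216 kW × 14 h = 3.024 kWh
Cost = 3.024 kWh × €0.30/kWh = €0.91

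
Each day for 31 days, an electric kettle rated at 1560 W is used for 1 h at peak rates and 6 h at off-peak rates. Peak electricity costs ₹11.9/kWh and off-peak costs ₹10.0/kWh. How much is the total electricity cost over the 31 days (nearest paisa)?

Peak energy = 1.56 kW × 1 h × 31 = 48.36 kWh
Off-peak energy = 1.56 kW × 6 h × 31 = 290.16 kWh
Cost = 48.36 × ₹11.9 + 290.16 × ₹10.0 = ₹575.484 + ₹2901.6 = ₹3477.08

₹3477.08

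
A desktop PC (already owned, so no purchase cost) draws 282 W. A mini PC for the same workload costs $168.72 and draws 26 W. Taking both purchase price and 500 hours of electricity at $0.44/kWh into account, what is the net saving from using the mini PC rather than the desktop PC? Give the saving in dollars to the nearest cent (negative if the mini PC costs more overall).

desktop PC: $0.00 + (282/1000) kW × 500 h × $0.44 = $0.00 + $62.04 = $62.04
mini PC: $168.72 + (26/1000) kW × 500 h × $0.44 = $168.72 + $5.72 = $174.44
Saving = $62.04 − $174.44 = −$112.4

-$112.40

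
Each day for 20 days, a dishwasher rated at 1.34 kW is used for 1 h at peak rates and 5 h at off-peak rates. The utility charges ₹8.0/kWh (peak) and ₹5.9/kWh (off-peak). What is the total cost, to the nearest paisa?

Peak energy = 1.34 kW × 1 h × 20 = 26.8 kWh
Off-peak energy = 1.34 kW × 5 h × 20 = 134 kWh
Cost = 26.8 × ₹8.0 + 134 × ₹5.9 = ₹214.4 + ₹790.6 = ₹1005.00

₹1005.00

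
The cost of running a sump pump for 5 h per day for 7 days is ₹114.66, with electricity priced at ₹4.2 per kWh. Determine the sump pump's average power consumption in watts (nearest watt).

780 W

Energy = ₹114.66 ÷ ₹4.2/kWh = 27.3 kWh
Runtime = 5 h/day × 7 days = 35 h
Power = 27.3 kWh ÷ 35 h = 0.78 kW = 780 W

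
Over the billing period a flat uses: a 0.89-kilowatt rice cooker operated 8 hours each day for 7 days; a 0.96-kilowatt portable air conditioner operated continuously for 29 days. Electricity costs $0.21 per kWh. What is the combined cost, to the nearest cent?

$150.78

rice cooker: Runtime = 8 h/day × 7 days = 56 h
rice cooker: 0.89 kW × 56 h = 49.84 kWh
portable air conditioner: Runtime = 24 h × 29 = 696 h
portable air conditioner: 0.96 kW × 696 h = 668.16 kWh
Total energy = 718 kWh
Cost = 718 × $0.21 = $150.78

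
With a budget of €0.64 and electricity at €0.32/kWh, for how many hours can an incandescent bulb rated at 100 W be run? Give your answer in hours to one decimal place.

20.0 h

Energy available = €0.64 ÷ €0.32/kWh = 2 kWh
Hours = 2 kWh ÷ 0.1 kW = 20.0 h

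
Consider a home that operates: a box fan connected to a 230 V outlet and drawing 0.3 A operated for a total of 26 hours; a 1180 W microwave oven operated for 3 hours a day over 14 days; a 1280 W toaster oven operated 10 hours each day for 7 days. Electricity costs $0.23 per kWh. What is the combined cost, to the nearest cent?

$32.42

box fan: Power = 0.3 A × 230 V = 69 W = 0.069 kW
box fan: 0.069 kW × 26 h = 1.794 kWh
microwave oven: Runtime = 3 h/day × 14 days = 42 h
microwave oven: 1.18 kW × 42 h = 49.56 kWh
toaster oven: Runtime = 10 h/day × 7 days = 70 h
toaster oven: 1.28 kW × 70 h = 89.6 kWh
Total energy = 140.954 kWh
Cost = 140.954 × $0.23 = $32.42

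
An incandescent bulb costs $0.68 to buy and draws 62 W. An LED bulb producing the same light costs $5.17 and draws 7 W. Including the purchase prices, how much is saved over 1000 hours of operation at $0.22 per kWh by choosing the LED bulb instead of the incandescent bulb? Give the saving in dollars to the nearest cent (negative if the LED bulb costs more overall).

$7.61

incandescent bulb: $0.68 + (62/1000) kW × 1000 h × $0.22 = $0.68 + $13.64 = $14.32
LED bulb: $5.17 + (7/1000) kW × 1000 h × $0.22 = $5.17 + $1.54 = $6.71
Saving = $14.32 − $6.71 = $7.61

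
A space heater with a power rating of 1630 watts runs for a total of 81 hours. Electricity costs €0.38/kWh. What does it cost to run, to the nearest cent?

€50.17

Energy = 1.63 kW × 81 h = 132.03 kWh
Cost = 132.03 kWh × €0.38/kWh = €50.17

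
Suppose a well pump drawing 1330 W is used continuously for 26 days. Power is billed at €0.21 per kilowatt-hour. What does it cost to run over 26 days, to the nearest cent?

€174.28

Runtime = 24 h × 26 = 624 h
Energy = 1.33 kW × 624 h = 829.92 kWh
Cost = 829.92 kWh × €0.21/kWh = €174.28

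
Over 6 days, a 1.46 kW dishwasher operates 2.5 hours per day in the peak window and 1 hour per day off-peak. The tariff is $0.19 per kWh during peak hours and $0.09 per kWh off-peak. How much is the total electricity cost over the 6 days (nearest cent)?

$4.95

Peak energy = 1.46 kW × 2.5 h × 6 = 21.9 kWh
Off-peak energy = 1.46 kW × 1 h × 6 = 8.76 kWh
Cost = 21.9 × $0.19 + 8.76 × $0.09 = $4.161 + $0.7884 = $4.95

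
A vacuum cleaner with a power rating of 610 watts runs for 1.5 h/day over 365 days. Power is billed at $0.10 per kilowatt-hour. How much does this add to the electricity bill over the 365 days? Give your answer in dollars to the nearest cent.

$33.40

Runtime = 1.5 h/day × 365 days = 547.5 h
Energy = 0.61 kW × 547.5 h = 333.975 kWh
Cost = 333.975 kWh × $0.10/kWh = $33.40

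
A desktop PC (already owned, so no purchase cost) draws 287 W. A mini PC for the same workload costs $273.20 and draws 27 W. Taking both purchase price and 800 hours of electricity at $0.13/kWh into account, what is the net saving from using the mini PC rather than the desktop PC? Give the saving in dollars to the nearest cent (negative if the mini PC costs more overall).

-$246.16

desktop PC: $0.00 + (287/1000) kW × 800 h × $0.13 = $0.00 + $29.848 = $29.848
mini PC: $273.20 + (27/1000) kW × 800 h × $0.13 = $273.20 + $2.808 = $276.008
Saving = $29.848 − $276.008 = −$246.16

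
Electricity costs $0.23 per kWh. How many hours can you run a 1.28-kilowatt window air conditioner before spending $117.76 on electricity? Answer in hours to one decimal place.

Energy available = $117.76 ÷ $0.23/kWh = 512 kWh
Hours = 512 kWh ÷ 1.28 kW = 400.0 h

400.0 h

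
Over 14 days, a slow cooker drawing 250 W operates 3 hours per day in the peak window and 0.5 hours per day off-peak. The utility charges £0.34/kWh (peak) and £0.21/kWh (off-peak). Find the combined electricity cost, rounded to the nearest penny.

Peak energy = 0.25 kW × 3 h × 14 = 10.5 kWh
Off-peak energy = 0.25 kW × 0.5 h × 14 = 1.75 kWh
Cost = 10.5 × £0.34 + 1.75 × £0.21 = £3.57 + £0.3675 = £3.94

£3.94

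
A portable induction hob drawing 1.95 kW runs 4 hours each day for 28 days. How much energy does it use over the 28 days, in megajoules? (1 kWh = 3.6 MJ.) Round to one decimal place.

Runtime = 4 h/day × 28 days = 112 h
Energy = 1.95 kW × 112 h = 218.4 kWh
= 218.4 × 3.6 MJ = 786.2 MJ

786.2 MJ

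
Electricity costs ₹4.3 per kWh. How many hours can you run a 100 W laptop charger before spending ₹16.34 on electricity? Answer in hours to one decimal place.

38.0 h

Energy available = ₹16.34 ÷ ₹4.3/kWh = 3.8 kWh
Hours = 3.8 kWh ÷ 0.1 kW = 38.0 h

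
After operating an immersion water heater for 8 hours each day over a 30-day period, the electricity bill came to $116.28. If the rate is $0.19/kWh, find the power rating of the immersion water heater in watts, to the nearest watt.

Energy = $116.28 ÷ $0.19/kWh = 612 kWh
Runtime = 8 h/day × 30 days = 240 h
Power = 612 kWh ÷ 240 h = 2.55 kW = 2550 W

2550 W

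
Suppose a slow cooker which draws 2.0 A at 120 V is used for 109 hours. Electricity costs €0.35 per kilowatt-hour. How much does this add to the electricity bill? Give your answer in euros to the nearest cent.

€9.16

Power = 2.0 A × 120 V = 240 W = 0.24 kW
Energy = 0.24 kW × 109 h = 26.16 kWh
Cost = 26.16 kWh × €0.35/kWh = €9.16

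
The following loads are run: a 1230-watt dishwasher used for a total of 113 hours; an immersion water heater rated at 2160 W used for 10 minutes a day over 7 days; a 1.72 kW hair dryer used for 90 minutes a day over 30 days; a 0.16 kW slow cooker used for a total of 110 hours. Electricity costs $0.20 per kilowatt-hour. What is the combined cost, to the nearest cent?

dishwasher: 1.23 kW × 113 h = 138.99 kWh
immersion water heater: Runtime = 10 min × 7 = 70 min = 1.166666… h
immersion water heater: 2.16 kW × 1.166666… h = 2.52 kWh
hair dryer: Runtime = 90 min × 30 = 2700 min = 45 h
hair dryer: 1.72 kW × 45 h = 77.4 kWh
slow cooker: 0.16 kW × 110 h = 17.6 kWh
Total energy = 236.51 kWh
Cost = 236.51 × $0.20 = $47.30

$47.30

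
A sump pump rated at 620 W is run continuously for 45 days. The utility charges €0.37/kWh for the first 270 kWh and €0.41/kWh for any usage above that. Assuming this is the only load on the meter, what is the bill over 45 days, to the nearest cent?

€263.74

Runtime = 24 h × 45 = 1080 h
Energy = 0.62 kW × 1080 h = 669.6 kWh
Tier 1 (0–270 kWh): 270 × €0.37 = €99.9
Above 270 kWh: 399.6 × €0.41 = €163.836
Bill = €263.74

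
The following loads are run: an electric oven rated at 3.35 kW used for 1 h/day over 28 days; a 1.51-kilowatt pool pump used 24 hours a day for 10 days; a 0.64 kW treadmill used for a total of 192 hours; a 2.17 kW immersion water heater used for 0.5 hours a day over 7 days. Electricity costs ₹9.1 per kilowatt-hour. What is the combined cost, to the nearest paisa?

₹5338.74

electric oven: Runtime = 1 h/day × 28 days = 28 h
electric oven: 3.35 kW × 28 h = 93.8 kWh
pool pump: Runtime = 24 h × 10 = 240 h
pool pump: 1.51 kW × 240 h = 362.4 kWh
treadmill: 0.64 kW × 192 h = 122.88 kWh
immersion water heater: Runtime = 0.5 h/day × 7 days = 3.5 h
immersion water heater: 2.17 kW × 3.5 h = 7.595 kWh
Total energy = 586.675 kWh
Cost = 586.675 × ₹9.1 = ₹5338.74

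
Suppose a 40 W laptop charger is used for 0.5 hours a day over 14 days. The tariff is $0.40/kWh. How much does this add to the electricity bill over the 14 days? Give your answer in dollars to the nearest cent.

Runtime = 0.5 h/day × 14 days = 7 h
Energy = 0.04 kW × 7 h = 0.28 kWh
Cost = 0.28 kWh × $0.40/kWh = $0.11

$0.11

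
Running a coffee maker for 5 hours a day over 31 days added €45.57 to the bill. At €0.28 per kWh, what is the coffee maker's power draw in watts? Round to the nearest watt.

1050 W

Energy = €45.57 ÷ €0.28/kWh = 162.75 kWh
Runtime = 5 h/day × 31 days = 155 h
Power = 162.75 kWh ÷ 155 h = 1.05 kW = 1050 W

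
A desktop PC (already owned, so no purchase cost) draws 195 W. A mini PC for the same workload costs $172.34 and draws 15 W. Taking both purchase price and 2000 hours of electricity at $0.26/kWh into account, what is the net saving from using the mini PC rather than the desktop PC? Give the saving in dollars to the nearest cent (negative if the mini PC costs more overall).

-$78.74

desktop PC: $0.00 + (195/1000) kW × 2000 h × $0.26 = $0.00 + $101.4 = $101.4
mini PC: $172.34 + (15/1000) kW × 2000 h × $0.26 = $172.34 + $7.8 = $180.14
Saving = $101.4 − $180.14 = −$78.74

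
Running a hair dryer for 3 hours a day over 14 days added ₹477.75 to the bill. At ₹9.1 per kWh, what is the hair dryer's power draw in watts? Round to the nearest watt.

1250 W

Energy = ₹477.75 ÷ ₹9.1/kWh = 52.5 kWh
Runtime = 3 h/day × 14 days = 42 h
Power = 52.5 kWh ÷ 42 h = 1.25 kW = 1250 W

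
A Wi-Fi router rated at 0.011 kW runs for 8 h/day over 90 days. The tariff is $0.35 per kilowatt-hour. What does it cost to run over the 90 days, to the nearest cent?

Runtime = 8 h/day × 90 days = 720 h
Energy = 0.011 kW × 720 h = 7.92 kWh
Cost = 7.92 kWh × $0.35/kWh = $2.77

$2.77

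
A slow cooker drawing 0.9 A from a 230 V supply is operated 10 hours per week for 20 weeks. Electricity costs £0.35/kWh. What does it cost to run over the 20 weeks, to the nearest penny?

Power = 0.9 A × 230 V = 207 W = 0.207 kW
Runtime = 10 h/week × 20 weeks = 200 h
Energy = 0.207 kW × 200 h = 41.4 kWh
Cost = 41.4 kWh × £0.35/kWh = £14.49

£14.49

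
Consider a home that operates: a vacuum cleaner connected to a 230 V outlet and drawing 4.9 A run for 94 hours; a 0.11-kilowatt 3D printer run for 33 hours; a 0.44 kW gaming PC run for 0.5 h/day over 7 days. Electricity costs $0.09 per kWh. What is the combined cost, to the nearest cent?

$10.00

vacuum cleaner: Power = 4.9 A × 230 V = 1127 W = 1.127 kW
vacuum cleaner: 1.127 kW × 94 h = 105.938 kWh
3D printer: 0.11 kW × 33 h = 3.63 kWh
gaming PC: Runtime = 0.5 h/day × 7 days = 3.5 h
gaming PC: 0.44 kW × 3.5 h = 1.54 kWh
Total energy = 111.108 kWh
Cost = 111.108 × $0.09 = $10.00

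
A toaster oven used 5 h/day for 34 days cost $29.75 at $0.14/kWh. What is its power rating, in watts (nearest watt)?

1250 W

Energy = $29.75 ÷ $0.14/kWh = 212.5 kWh
Runtime = 5 h/day × 34 days = 170 h
Power = 212.5 kWh ÷ 170 h = 1.25 kW = 1250 W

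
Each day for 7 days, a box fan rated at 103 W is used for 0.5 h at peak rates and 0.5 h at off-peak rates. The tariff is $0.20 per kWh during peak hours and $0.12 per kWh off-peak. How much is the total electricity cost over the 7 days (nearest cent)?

Peak energy = 0.103 kW × 0.5 h × 7 = 0.3605 kWh
Off-peak energy = 0.103 kW × 0.5 h × 7 = 0.3605 kWh
Cost = 0.3605 × $0.20 + 0.3605 × $0.12 = $0.0721 + $0.04326 = $0.12

$0.12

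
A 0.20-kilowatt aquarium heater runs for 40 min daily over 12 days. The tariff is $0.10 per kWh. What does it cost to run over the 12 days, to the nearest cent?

$0.16

Runtime = 40 min × 12 = 480 min = 8 h
Energy = 0.2 kW × 8 h = 1.6 kWh
Cost = 1.6 kWh × $0.10/kWh = $0.16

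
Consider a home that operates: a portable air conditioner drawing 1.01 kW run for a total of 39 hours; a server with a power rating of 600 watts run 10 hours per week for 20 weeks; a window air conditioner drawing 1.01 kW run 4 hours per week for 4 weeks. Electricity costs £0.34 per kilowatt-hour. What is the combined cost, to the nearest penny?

portable air conditioner: 1.01 kW × 39 h = 39.39 kWh
server: Runtime = 10 h/week × 20 weeks = 200 h
server: 0.6 kW × 200 h = 120 kWh
window air conditioner: Runtime = 4 h/week × 4 weeks = 16 h
window air conditioner: 1.01 kW × 16 h = 16.16 kWh
Total energy = 175.55 kWh
Cost = 175.55 × £0.34 = £59.69

£59.69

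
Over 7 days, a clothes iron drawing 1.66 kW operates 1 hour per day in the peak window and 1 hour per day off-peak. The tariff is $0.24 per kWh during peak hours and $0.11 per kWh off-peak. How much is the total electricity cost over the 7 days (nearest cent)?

Peak energy = 1.66 kW × 1 h × 7 = 11.62 kWh
Off-peak energy = 1.66 kW × 1 h × 7 = 11.62 kWh
Cost = 11.62 × $0.24 + 11.62 × $0.11 = $2.7888 + $1.2782 = $4.07

$4.07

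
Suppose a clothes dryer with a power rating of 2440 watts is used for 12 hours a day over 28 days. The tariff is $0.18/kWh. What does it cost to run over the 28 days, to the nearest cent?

Runtime = 12 h/day × 28 days = 336 h
Energy = 2.44 kW × 336 h = 819.84 kWh
Cost = 819.84 kWh × $0.18/kWh = $147.57

$147.57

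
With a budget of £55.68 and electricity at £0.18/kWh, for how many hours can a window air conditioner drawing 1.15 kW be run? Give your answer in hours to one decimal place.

Energy available = £55.68 ÷ £0.18/kWh = 309.3333 kWh
Hours = 309.3333 kWh ÷ 1.15 kW = 269.0 h

269.0 h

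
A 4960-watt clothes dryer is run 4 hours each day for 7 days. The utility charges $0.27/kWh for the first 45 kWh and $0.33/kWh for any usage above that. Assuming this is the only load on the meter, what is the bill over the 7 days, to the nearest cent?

$43.13

Runtime = 4 h/day × 7 days = 28 h
Energy = 4.96 kW × 28 h = 138.88 kWh
Tier 1 (0–45 kWh): 45 × $0.27 = $12.15
Above 45 kWh: 93.88 × $0.33 = $30.9804
Bill = $43.13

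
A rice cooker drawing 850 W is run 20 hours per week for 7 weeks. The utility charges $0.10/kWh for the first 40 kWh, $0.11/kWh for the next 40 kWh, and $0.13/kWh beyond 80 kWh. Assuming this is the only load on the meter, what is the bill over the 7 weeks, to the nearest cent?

Runtime = 20 h/week × 7 weeks = 140 h
Energy = 0.85 kW × 140 h = 119 kWh
Tier 1 (0–40 kWh): 40 × $0.10 = $4
Tier 2 (40–80 kWh): 40 × $0.11 = $4.4
Above 80 kWh: 39 × $0.13 = $5.07
Bill = $13.47

$13.47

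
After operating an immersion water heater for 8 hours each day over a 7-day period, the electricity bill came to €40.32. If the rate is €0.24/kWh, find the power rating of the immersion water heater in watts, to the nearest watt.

3000 W

Energy = €40.32 ÷ €0.24/kWh = 168 kWh
Runtime = 8 h/day × 7 days = 56 h
Power = 168 kWh ÷ 56 h = 3 kW = 3000 W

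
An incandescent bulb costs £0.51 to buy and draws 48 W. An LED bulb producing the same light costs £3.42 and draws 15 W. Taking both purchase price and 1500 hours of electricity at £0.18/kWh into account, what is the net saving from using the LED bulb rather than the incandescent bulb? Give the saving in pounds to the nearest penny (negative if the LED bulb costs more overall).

incandescent bulb: £0.51 + (48/1000) kW × 1500 h × £0.18 = £0.51 + £12.96 = £13.47
LED bulb: £3.42 + (15/1000) kW × 1500 h × £0.18 = £3.42 + £4.05 = £7.47
Saving = £13.47 − £7.47 = £6

£6.00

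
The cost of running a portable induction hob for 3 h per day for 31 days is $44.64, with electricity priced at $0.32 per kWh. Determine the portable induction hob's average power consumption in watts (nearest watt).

1500 W

Energy = $44.64 ÷ $0.32/kWh = 139.5 kWh
Runtime = 3 h/day × 31 days = 93 h
Power = 139.5 kWh ÷ 93 h = 1.5 kW = 1500 W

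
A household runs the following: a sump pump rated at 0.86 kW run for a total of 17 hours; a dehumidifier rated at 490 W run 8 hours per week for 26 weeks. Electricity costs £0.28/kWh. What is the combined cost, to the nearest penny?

sump pump: 0.86 kW × 17 h = 14.62 kWh
dehumidifier: Runtime = 8 h/week × 26 weeks = 208 h
dehumidifier: 0.49 kW × 208 h = 101.92 kWh
Total energy = 116.54 kWh
Cost = 116.54 × £0.28 = £32.63

£32.63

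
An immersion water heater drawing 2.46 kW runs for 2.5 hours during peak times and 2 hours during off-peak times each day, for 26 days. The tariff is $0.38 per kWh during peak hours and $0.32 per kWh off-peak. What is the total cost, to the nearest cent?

$101.70

Peak energy = 2.46 kW × 2.5 h × 26 = 159.9 kWh
Off-peak energy = 2.46 kW × 2 h × 26 = 127.92 kWh
Cost = 159.9 × $0.38 + 127.92 × $0.32 = $60.762 + $40.9344 = $101.70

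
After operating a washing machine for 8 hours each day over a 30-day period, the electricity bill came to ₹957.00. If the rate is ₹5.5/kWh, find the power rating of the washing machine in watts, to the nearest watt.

725 W

Energy = ₹957.00 ÷ ₹5.5/kWh = 174 kWh
Runtime = 8 h/day × 30 days = 240 h
Power = 174 kWh ÷ 240 h = 0.725 kW = 725 W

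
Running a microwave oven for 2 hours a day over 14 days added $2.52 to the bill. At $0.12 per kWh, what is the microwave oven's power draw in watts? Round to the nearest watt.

750 W

Energy = $2.52 ÷ $0.12/kWh = 21 kWh
Runtime = 2 h/day × 14 days = 28 h
Power = 21 kWh ÷ 28 h = 0.75 kW = 750 W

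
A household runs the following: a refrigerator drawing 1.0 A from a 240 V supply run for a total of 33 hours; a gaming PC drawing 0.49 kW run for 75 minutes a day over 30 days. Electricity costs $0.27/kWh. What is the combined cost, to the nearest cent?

refrigerator: Power = 1.0 A × 240 V = 240 W = 0.24 kW
refrigerator: 0.24 kW × 33 h = 7.92 kWh
gaming PC: Runtime = 75 min × 30 = 2250 min = 37.5 h
gaming PC: 0.49 kW × 37.5 h = 18.375 kWh
Total energy = 26.295 kWh
Cost = 26.295 × $0.27 = $7.10

$7.10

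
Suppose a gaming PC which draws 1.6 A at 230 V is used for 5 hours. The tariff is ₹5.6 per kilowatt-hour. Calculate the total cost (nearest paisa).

Power = 1.6 A × 230 V = 368 W = 0.368 kW
Energy = 0.368 kW × 5 h = 1.84 kWh
Cost = 1.84 kWh × ₹5.6/kWh = ₹10.30

₹10.30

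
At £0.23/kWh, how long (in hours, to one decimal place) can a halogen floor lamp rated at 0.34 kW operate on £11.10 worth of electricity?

Energy available = £11.10 ÷ £0.23/kWh = 48.2609 kWh
Hours = 48.2609 kWh ÷ 0.34 kW = 141.9 h

141.9 h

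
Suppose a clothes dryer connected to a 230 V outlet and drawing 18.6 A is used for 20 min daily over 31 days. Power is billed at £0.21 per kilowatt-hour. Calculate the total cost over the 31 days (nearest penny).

£9.28

Power = 18.6 A × 230 V = 4278 W = 4.278 kW
Runtime = 20 min × 31 = 620 min = 10.333333… h
Energy = 4.278 kW × 10.333333… h = 44.206 kWh
Cost = 44.206 kWh × £0.21/kWh = £9.28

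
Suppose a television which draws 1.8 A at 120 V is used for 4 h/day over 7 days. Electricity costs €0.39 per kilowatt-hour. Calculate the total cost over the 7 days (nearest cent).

€2.36

Power = 1.8 A × 120 V = 216 W = 0.216 kW
Runtime = 4 h/day × 7 days = 28 h
Energy = 0.216 kW × 28 h = 6.048 kWh
Cost = 6.048 kWh × €0.39/kWh = €2.36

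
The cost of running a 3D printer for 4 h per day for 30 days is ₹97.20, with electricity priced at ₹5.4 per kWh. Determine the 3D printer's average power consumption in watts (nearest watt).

Energy = ₹97.20 ÷ ₹5.4/kWh = 18 kWh
Runtime = 4 h/day × 30 days = 120 h
Power = 18 kWh ÷ 120 h = 0.15 kW = 150 W

150 W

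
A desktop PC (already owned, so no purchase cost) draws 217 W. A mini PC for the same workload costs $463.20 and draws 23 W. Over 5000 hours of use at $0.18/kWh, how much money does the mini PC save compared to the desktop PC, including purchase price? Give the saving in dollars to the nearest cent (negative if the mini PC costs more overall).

-$288.60

desktop PC: $0.00 + (217/1000) kW × 5000 h × $0.18 = $0.00 + $195.3 = $195.3
mini PC: $463.20 + (23/1000) kW × 5000 h × $0.18 = $463.20 + $20.7 = $483.9
Saving = $195.3 − $483.9 = −$288.6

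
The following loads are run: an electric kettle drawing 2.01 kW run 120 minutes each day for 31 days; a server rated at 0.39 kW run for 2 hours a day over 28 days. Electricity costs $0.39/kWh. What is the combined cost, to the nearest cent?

electric kettle: Runtime = 120 min × 31 = 3720 min = 62 h
electric kettle: 2.01 kW × 62 h = 124.62 kWh
server: Runtime = 2 h/day × 28 days = 56 h
server: 0.39 kW × 56 h = 21.84 kWh
Total energy = 146.46 kWh
Cost = 146.46 × $0.39 = $57.12

$57.12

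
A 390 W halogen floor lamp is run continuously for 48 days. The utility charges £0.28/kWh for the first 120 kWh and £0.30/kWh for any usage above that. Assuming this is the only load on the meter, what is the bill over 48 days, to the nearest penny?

£132.38

Runtime = 24 h × 48 = 1152 h
Energy = 0.39 kW × 1152 h = 449.28 kWh
Tier 1 (0–120 kWh): 120 × £0.28 = £33.6
Above 120 kWh: 329.28 × £0.30 = £98.784
Bill = £132.38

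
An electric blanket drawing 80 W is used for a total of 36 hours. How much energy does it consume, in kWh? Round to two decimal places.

2.88 kWh

Energy = 0.08 kW × 36 h = 2.88 kWh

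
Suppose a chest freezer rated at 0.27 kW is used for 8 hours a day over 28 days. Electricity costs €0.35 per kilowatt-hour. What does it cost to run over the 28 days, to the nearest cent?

Runtime = 8 h/day × 28 days = 224 h
Energy = 0.27 kW × 224 h = 60.48 kWh
Cost = 60.48 kWh × €0.35/kWh = €21.17

€21.17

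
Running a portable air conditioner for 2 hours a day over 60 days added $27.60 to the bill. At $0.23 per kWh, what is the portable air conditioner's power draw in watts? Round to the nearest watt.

1000 W

Energy = $27.60 ÷ $0.23/kWh = 120 kWh
Runtime = 2 h/day × 60 days = 120 h
Power = 120 kWh ÷ 120 h = 1 kW = 1000 W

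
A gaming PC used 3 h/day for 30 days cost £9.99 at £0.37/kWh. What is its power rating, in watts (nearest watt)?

Energy = £9.99 ÷ £0.37/kWh = 27 kWh
Runtime = 3 h/day × 30 days = 90 h
Power = 27 kWh ÷ 90 h = 0.3 kW = 300 W

300 W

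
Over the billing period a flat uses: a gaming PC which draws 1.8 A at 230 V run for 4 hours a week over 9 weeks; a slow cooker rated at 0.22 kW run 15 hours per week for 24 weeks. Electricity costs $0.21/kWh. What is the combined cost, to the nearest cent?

$19.76

gaming PC: Power = 1.8 A × 230 V = 414 W = 0.414 kW
gaming PC: Runtime = 4 h/week × 9 weeks = 36 h
gaming PC: 0.414 kW × 36 h = 14.904 kWh
slow cooker: Runtime = 15 h/week × 24 weeks = 360 h
slow cooker: 0.22 kW × 360 h = 79.2 kWh
Total energy = 94.104 kWh
Cost = 94.104 × $0.21 = $19.76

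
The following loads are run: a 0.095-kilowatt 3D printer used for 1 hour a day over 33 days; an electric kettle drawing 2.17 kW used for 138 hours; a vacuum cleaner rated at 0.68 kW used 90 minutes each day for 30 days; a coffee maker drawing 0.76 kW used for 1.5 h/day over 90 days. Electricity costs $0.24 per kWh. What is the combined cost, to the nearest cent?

$104.59

3D printer: Runtime = 1 h/day × 33 days = 33 h
3D printer: 0.095 kW × 33 h = 3.135 kWh
electric kettle: 2.17 kW × 138 h = 299.46 kWh
vacuum cleaner: Runtime = 90 min × 30 = 2700 min = 45 h
vacuum cleaner: 0.68 kW × 45 h = 30.6 kWh
coffee maker: Runtime = 1.5 h/day × 90 days = 135 h
coffee maker: 0.76 kW × 135 h = 102.6 kWh
Total energy = 435.795 kWh
Cost = 435.795 × $0.24 = $104.59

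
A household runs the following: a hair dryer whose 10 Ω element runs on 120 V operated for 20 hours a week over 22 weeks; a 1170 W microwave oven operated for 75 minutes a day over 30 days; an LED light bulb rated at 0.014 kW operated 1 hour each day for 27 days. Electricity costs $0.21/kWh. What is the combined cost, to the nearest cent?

hair dryer: Power = V²/R = 120²/10 = 1440 W = 1.44 kW
hair dryer: Runtime = 20 h/week × 22 weeks = 440 h
hair dryer: 1.44 kW × 440 h = 633.6 kWh
microwave oven: Runtime = 75 min × 30 = 2250 min = 37.5 h
microwave oven: 1.17 kW × 37.5 h = 43.875 kWh
LED light bulb: Runtime = 1 h/day × 27 days = 27 h
LED light bulb: 0.014 kW × 27 h = 0.378 kWh
Total energy = 677.853 kWh
Cost = 677.853 × $0.21 = $142.35

$142.35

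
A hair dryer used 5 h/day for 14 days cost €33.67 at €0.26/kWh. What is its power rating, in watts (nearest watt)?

1850 W

Energy = €33.67 ÷ €0.26/kWh = 129.5 kWh
Runtime = 5 h/day × 14 days = 70 h
Power = 129.5 kWh ÷ 70 h = 1.85 kW = 1850 W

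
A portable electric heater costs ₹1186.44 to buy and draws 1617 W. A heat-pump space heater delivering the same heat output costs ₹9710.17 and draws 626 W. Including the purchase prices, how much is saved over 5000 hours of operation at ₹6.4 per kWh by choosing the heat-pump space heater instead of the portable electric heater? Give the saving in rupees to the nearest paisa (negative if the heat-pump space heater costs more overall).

portable electric heater: ₹1186.44 + (1617/1000) kW × 5000 h × ₹6.4 = ₹1186.44 + ₹51744 = ₹52930.44
heat-pump space heater: ₹9710.17 + (626/1000) kW × 5000 h × ₹6.4 = ₹9710.17 + ₹20032 = ₹29742.17
Saving = ₹52930.44 − ₹29742.17 = ₹23188.27

₹23188.27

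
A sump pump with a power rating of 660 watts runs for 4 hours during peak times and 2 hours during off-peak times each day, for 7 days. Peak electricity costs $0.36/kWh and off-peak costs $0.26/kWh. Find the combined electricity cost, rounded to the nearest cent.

$9.06

Peak energy = 0.66 kW × 4 h × 7 = 18.48 kWh
Off-peak energy = 0.66 kW × 2 h × 7 = 9.24 kWh
Cost = 18.48 × $0.36 + 9.24 × $0.26 = $6.6528 + $2.4024 = $9.06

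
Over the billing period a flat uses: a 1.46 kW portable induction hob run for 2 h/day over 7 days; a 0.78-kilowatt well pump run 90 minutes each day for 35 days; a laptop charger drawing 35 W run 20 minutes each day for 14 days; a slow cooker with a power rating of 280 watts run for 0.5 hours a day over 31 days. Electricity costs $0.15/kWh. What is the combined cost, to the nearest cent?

portable induction hob: Runtime = 2 h/day × 7 days = 14 h
portable induction hob: 1.46 kW × 14 h = 20.44 kWh
well pump: Runtime = 90 min × 35 = 3150 min = 52.5 h
well pump: 0.78 kW × 52.5 h = 40.95 kWh
laptop charger: Runtime = 20 min × 14 = 280 min = 4.666666… h
laptop charger: 0.035 kW × 4.666666… h = 0.163333… kWh
slow cooker: Runtime = 0.5 h/day × 31 days = 15.5 h
slow cooker: 0.28 kW × 15.5 h = 4.34 kWh
Total energy = 65.893333… kWh
Cost = 65.893333… × $0.15 = $9.88

$9.88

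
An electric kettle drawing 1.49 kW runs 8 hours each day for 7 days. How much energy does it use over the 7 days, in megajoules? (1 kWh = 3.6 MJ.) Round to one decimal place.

300.4 MJ

Runtime = 8 h/day × 7 days = 56 h
Energy = 1.49 kW × 56 h = 83.44 kWh
= 83.44 × 3.6 MJ = 300.4 MJ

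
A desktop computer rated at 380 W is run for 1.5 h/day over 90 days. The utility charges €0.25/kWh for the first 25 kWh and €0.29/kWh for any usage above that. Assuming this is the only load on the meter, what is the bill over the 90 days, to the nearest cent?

€13.88

Runtime = 1.5 h/day × 90 days = 135 h
Energy = 0.38 kW × 135 h = 51.3 kWh
Tier 1 (0–25 kWh): 25 × €0.25 = €6.25
Above 25 kWh: 26.3 × €0.29 = €7.627
Bill = €13.88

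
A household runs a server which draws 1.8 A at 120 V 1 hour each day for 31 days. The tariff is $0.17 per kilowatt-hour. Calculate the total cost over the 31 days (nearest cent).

Power = 1.8 A × 120 V = 216 W = 0.216 kW
Runtime = 1 h/day × 31 days = 31 h
Energy = 0.216 kW × 31 h = 6.696 kWh
Cost = 6.696 kWh × $0.17/kWh = $1.14

$1.14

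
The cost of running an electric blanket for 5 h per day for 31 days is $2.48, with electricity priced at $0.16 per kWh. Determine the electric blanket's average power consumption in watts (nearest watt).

Energy = $2.48 ÷ $0.16/kWh = 15.5 kWh
Runtime = 5 h/day × 31 days = 155 h
Power = 15.5 kWh ÷ 155 h = 0.1 kW = 100 W

100 W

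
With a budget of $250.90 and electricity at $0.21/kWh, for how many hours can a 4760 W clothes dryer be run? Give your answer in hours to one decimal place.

251.0 h

Energy available = $250.90 ÷ $0.21/kWh = 1194.7619 kWh
Hours = 1194.7619 kWh ÷ 4.76 kW = 251.0 h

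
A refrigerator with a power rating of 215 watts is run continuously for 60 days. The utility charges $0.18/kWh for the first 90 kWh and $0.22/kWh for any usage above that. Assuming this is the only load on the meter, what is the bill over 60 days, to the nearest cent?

Runtime = 24 h × 60 = 1440 h
Energy = 0.215 kW × 1440 h = 309.6 kWh
Tier 1 (0–90 kWh): 90 × $0.18 = $16.2
Above 90 kWh: 219.6 × $0.22 = $48.312
Bill = $64.51

$64.51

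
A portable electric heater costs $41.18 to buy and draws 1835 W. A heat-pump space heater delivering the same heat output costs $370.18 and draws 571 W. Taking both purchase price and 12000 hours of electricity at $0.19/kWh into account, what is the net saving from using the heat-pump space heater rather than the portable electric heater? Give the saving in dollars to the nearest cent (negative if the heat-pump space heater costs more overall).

$2552.92

portable electric heater: $41.18 + (1835/1000) kW × 12000 h × $0.19 = $41.18 + $4183.8 = $4224.98
heat-pump space heater: $370.18 + (571/1000) kW × 12000 h × $0.19 = $370.18 + $1301.88 = $1672.06
Saving = $4224.98 − $1672.06 = $2552.92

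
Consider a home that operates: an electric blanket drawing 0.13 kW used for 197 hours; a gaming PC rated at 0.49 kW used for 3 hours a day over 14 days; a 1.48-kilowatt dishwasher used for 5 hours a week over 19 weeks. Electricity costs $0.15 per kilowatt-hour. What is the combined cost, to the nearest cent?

$28.02

electric blanket: 0.13 kW × 197 h = 25.61 kWh
gaming PC: Runtime = 3 h/day × 14 days = 42 h
gaming PC: 0.49 kW × 42 h = 20.58 kWh
dishwasher: Runtime = 5 h/week × 19 weeks = 95 h
dishwasher: 1.48 kW × 95 h = 140.6 kWh
Total energy = 186.79 kWh
Cost = 186.79 × $0.15 = $28.02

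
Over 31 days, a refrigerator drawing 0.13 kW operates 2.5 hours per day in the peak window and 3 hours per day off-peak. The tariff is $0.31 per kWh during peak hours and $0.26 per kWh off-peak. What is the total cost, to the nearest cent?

$6.27

Peak energy = 0.13 kW × 2.5 h × 31 = 10.075 kWh
Off-peak energy = 0.13 kW × 3 h × 31 = 12.09 kWh
Cost = 10.075 × $0.31 + 12.09 × $0.26 = $3.12325 + $3.1434 = $6.27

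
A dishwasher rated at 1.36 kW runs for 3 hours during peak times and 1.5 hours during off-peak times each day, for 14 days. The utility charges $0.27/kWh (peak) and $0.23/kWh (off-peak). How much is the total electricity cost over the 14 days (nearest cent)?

Peak energy = 1.36 kW × 3 h × 14 = 57.12 kWh
Off-peak energy = 1.36 kW × 1.5 h × 14 = 28.56 kWh
Cost = 57.12 × $0.27 + 28.56 × $0.23 = $15.4224 + $6.5688 = $21.99

$21.99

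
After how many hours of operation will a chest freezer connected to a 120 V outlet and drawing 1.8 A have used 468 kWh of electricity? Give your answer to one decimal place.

2166.7 h

Power = 1.8 A × 120 V = 216 W = 0.216 kW
Hours = 468 kWh ÷ 0.216 kW = 2166.7 h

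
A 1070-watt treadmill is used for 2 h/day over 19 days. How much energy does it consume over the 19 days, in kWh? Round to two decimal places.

40.66 kWh

Runtime = 2 h/day × 19 days = 38 h
Energy = 1.07 kW × 38 h = 40.66 kWh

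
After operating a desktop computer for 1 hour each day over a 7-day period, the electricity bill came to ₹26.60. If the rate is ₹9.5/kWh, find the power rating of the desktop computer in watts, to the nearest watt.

400 W

Energy = ₹26.60 ÷ ₹9.5/kWh = 2.8 kWh
Runtime = 1 h/day × 7 days = 7 h
Power = 2.8 kWh ÷ 7 h = 0.4 kW = 400 W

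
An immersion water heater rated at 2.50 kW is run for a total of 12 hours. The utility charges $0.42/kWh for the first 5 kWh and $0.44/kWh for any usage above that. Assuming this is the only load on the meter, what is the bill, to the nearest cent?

$13.10

Energy = 2.5 kW × 12 h = 30 kWh
Tier 1 (0–5 kWh): 5 × $0.42 = $2.1
Above 5 kWh: 25 × $0.44 = $11
Bill = $13.10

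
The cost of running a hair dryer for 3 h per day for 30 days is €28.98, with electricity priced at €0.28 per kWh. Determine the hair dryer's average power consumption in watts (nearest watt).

Energy = €28.98 ÷ €0.28/kWh = 103.5 kWh
Runtime = 3 h/day × 30 days = 90 h
Power = 103.5 kWh ÷ 90 h = 1.15 kW = 1150 W

1150 W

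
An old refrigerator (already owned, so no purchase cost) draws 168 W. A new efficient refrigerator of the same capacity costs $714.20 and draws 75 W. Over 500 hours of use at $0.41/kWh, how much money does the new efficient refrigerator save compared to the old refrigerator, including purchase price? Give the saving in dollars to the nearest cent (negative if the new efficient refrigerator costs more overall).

-$695.14

old refrigerator: $0.00 + (168/1000) kW × 500 h × $0.41 = $0.00 + $34.44 = $34.44
new efficient refrigerator: $714.20 + (75/1000) kW × 500 h × $0.41 = $714.20 + $15.375 = $729.575
Saving = $34.44 − $729.575 = −$695.135 → -$695.14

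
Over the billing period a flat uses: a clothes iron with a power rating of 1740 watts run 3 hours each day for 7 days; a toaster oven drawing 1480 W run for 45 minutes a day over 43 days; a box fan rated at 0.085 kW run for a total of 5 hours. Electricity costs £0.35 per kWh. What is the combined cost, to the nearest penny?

clothes iron: Runtime = 3 h/day × 7 days = 21 h
clothes iron: 1.74 kW × 21 h = 36.54 kWh
toaster oven: Runtime = 45 min × 43 = 1935 min = 32.25 h
toaster oven: 1.48 kW × 32.25 h = 47.73 kWh
box fan: 0.085 kW × 5 h = 0.425 kWh
Total energy = 84.695 kWh
Cost = 84.695 × £0.35 = £29.64

£29.64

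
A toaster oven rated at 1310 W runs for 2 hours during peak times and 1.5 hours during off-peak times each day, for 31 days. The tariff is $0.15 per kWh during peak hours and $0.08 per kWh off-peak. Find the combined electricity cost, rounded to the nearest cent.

Peak energy = 1.31 kW × 2 h × 31 = 81.22 kWh
Off-peak energy = 1.31 kW × 1.5 h × 31 = 60.915 kWh
Cost = 81.22 × $0.15 + 60.915 × $0.08 = $12.183 + $4.8732 = $17.06

$17.06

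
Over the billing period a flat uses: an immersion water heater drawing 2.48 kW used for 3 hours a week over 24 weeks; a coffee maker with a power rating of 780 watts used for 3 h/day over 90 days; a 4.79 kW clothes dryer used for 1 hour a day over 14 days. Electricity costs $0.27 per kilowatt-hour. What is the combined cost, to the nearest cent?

immersion water heater: Runtime = 3 h/week × 24 weeks = 72 h
immersion water heater: 2.48 kW × 72 h = 178.56 kWh
coffee maker: Runtime = 3 h/day × 90 days = 270 h
coffee maker: 0.78 kW × 270 h = 210.6 kWh
clothes dryer: Runtime = 1 h/day × 14 days = 14 h
clothes dryer: 4.79 kW × 14 h = 67.06 kWh
Total energy = 456.22 kWh
Cost = 456.22 × $0.27 = $123.18

$123.18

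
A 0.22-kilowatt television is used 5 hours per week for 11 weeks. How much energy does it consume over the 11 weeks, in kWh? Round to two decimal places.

Runtime = 5 h/week × 11 weeks = 55 h
Energy = 0.22 kW × 55 h = 12.1 kWh

12.10 kWh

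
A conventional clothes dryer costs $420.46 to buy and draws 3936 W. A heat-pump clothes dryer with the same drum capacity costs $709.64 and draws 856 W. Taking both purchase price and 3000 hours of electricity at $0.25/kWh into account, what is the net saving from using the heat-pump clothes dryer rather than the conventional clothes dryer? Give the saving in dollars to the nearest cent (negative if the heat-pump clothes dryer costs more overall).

$2020.82

conventional clothes dryer: $420.46 + (3936/1000) kW × 3000 h × $0.25 = $420.46 + $2952 = $3372.46
heat-pump clothes dryer: $709.64 + (856/1000) kW × 3000 h × $0.25 = $709.64 + $642 = $1351.64
Saving = $3372.46 − $1351.64 = $2020.82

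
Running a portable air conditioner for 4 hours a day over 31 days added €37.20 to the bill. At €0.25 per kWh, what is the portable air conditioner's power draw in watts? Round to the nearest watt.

1200 W

Energy = €37.20 ÷ €0.25/kWh = 148.8 kWh
Runtime = 4 h/day × 31 days = 124 h
Power = 148.8 kWh ÷ 124 h = 1.2 kW = 1200 W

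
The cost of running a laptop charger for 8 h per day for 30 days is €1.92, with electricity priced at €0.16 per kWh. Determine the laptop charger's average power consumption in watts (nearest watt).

Energy = €1.92 ÷ €0.16/kWh = 12 kWh
Runtime = 8 h/day × 30 days = 240 h
Power = 12 kWh ÷ 240 h = 0.05 kW = 50 W

50 W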